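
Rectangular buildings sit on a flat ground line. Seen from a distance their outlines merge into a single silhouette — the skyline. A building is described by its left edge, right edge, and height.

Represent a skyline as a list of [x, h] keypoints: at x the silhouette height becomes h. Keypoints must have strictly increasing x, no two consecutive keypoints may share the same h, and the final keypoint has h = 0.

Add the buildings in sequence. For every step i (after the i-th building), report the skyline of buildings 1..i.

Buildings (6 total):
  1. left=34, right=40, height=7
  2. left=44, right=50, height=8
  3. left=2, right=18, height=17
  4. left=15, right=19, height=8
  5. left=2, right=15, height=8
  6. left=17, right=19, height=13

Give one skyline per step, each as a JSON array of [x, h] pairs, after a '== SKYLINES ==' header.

== SKYLINES ==
[[34,7],[40,0]]
[[34,7],[40,0],[44,8],[50,0]]
[[2,17],[18,0],[34,7],[40,0],[44,8],[50,0]]
[[2,17],[18,8],[19,0],[34,7],[40,0],[44,8],[50,0]]
[[2,17],[18,8],[19,0],[34,7],[40,0],[44,8],[50,0]]
[[2,17],[18,13],[19,0],[34,7],[40,0],[44,8],[50,0]]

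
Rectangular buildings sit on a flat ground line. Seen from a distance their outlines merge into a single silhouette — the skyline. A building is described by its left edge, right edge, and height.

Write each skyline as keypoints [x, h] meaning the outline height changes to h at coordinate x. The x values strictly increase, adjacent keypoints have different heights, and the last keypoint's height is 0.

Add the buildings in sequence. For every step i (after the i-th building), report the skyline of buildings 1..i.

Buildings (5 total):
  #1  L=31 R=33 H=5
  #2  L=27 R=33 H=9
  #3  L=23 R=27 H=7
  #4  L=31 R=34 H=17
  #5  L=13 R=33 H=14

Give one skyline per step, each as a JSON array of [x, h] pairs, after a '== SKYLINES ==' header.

== SKYLINES ==
[[31,5],[33,0]]
[[27,9],[33,0]]
[[23,7],[27,9],[33,0]]
[[23,7],[27,9],[31,17],[34,0]]
[[13,14],[31,17],[34,0]]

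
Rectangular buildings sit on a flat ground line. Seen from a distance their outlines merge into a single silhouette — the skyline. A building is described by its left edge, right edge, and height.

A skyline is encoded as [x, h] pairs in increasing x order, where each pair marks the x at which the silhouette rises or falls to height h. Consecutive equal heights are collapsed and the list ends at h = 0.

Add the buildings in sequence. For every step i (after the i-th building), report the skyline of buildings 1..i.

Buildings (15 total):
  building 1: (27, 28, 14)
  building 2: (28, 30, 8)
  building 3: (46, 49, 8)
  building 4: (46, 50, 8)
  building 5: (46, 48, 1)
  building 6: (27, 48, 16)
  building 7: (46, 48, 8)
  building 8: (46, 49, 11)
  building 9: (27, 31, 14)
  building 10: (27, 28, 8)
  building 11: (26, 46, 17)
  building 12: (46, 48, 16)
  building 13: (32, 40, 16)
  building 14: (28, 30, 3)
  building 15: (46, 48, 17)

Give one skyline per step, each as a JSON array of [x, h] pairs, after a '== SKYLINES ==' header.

== SKYLINES ==
[[27,14],[28,0]]
[[27,14],[28,8],[30,0]]
[[27,14],[28,8],[30,0],[46,8],[49,0]]
[[27,14],[28,8],[30,0],[46,8],[50,0]]
[[27,14],[28,8],[30,0],[46,8],[50,0]]
[[27,16],[48,8],[50,0]]
[[27,16],[48,8],[50,0]]
[[27,16],[48,11],[49,8],[50,0]]
[[27,16],[48,11],[49,8],[50,0]]
[[27,16],[48,11],[49,8],[50,0]]
[[26,17],[46,16],[48,11],[49,8],[50,0]]
[[26,17],[46,16],[48,11],[49,8],[50,0]]
[[26,17],[46,16],[48,11],[49,8],[50,0]]
[[26,17],[46,16],[48,11],[49,8],[50,0]]
[[26,17],[48,11],[49,8],[50,0]]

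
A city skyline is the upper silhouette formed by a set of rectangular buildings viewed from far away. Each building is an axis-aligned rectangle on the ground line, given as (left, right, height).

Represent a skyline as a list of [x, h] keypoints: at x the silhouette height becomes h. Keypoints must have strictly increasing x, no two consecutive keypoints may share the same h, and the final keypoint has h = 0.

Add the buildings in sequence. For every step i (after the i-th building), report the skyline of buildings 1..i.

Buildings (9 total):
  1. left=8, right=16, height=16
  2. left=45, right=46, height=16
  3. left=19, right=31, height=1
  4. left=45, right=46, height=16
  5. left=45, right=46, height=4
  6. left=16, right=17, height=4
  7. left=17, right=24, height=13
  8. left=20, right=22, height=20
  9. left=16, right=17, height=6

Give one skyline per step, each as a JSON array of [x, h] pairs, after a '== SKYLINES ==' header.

== SKYLINES ==
[[8,16],[16,0]]
[[8,16],[16,0],[45,16],[46,0]]
[[8,16],[16,0],[19,1],[31,0],[45,16],[46,0]]
[[8,16],[16,0],[19,1],[31,0],[45,16],[46,0]]
[[8,16],[16,0],[19,1],[31,0],[45,16],[46,0]]
[[8,16],[16,4],[17,0],[19,1],[31,0],[45,16],[46,0]]
[[8,16],[16,4],[17,13],[24,1],[31,0],[45,16],[46,0]]
[[8,16],[16,4],[17,13],[20,20],[22,13],[24,1],[31,0],[45,16],[46,0]]
[[8,16],[16,6],[17,13],[20,20],[22,13],[24,1],[31,0],[45,16],[46,0]]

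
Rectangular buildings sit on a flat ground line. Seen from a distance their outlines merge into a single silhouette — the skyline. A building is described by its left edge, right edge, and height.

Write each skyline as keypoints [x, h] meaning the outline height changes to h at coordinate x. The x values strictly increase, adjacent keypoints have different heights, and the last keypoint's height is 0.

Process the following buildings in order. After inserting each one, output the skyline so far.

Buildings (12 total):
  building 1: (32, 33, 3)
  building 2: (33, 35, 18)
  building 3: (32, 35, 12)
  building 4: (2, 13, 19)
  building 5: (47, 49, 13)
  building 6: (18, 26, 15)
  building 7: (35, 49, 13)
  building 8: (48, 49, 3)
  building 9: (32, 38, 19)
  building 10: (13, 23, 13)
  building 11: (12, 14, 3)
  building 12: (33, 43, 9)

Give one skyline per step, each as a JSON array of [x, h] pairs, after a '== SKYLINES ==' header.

== SKYLINES ==
[[32,3],[33,0]]
[[32,3],[33,18],[35,0]]
[[32,12],[33,18],[35,0]]
[[2,19],[13,0],[32,12],[33,18],[35,0]]
[[2,19],[13,0],[32,12],[33,18],[35,0],[47,13],[49,0]]
[[2,19],[13,0],[18,15],[26,0],[32,12],[33,18],[35,0],[47,13],[49,0]]
[[2,19],[13,0],[18,15],[26,0],[32,12],[33,18],[35,13],[49,0]]
[[2,19],[13,0],[18,15],[26,0],[32,12],[33,18],[35,13],[49,0]]
[[2,19],[13,0],[18,15],[26,0],[32,19],[38,13],[49,0]]
[[2,19],[13,13],[18,15],[26,0],[32,19],[38,13],[49,0]]
[[2,19],[13,13],[18,15],[26,0],[32,19],[38,13],[49,0]]
[[2,19],[13,13],[18,15],[26,0],[32,19],[38,13],[49,0]]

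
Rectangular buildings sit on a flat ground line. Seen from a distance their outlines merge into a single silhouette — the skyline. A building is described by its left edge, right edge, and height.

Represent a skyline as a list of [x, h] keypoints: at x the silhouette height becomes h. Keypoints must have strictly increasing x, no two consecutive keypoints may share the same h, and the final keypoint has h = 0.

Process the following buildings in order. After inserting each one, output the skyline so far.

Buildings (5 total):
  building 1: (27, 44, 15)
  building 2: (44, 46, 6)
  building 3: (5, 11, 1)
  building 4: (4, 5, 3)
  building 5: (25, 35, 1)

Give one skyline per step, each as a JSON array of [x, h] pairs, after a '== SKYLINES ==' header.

== SKYLINES ==
[[27,15],[44,0]]
[[27,15],[44,6],[46,0]]
[[5,1],[11,0],[27,15],[44,6],[46,0]]
[[4,3],[5,1],[11,0],[27,15],[44,6],[46,0]]
[[4,3],[5,1],[11,0],[25,1],[27,15],[44,6],[46,0]]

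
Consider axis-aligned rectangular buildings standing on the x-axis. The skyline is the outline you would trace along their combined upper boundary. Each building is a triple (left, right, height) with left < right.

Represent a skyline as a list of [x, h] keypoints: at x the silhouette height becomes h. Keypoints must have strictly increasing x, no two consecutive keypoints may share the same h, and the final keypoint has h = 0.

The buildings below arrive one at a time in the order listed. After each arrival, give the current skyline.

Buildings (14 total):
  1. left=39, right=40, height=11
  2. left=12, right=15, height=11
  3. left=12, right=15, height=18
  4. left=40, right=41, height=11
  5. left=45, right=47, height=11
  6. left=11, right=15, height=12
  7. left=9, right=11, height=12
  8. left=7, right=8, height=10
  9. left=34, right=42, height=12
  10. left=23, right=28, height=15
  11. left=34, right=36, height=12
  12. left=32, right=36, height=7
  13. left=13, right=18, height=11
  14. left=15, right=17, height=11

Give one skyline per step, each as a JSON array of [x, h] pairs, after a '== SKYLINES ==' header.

== SKYLINES ==
[[39,11],[40,0]]
[[12,11],[15,0],[39,11],[40,0]]
[[12,18],[15,0],[39,11],[40,0]]
[[12,18],[15,0],[39,11],[41,0]]
[[12,18],[15,0],[39,11],[41,0],[45,11],[47,0]]
[[11,12],[12,18],[15,0],[39,11],[41,0],[45,11],[47,0]]
[[9,12],[12,18],[15,0],[39,11],[41,0],[45,11],[47,0]]
[[7,10],[8,0],[9,12],[12,18],[15,0],[39,11],[41,0],[45,11],[47,0]]
[[7,10],[8,0],[9,12],[12,18],[15,0],[34,12],[42,0],[45,11],[47,0]]
[[7,10],[8,0],[9,12],[12,18],[15,0],[23,15],[28,0],[34,12],[42,0],[45,11],[47,0]]
[[7,10],[8,0],[9,12],[12,18],[15,0],[23,15],[28,0],[34,12],[42,0],[45,11],[47,0]]
[[7,10],[8,0],[9,12],[12,18],[15,0],[23,15],[28,0],[32,7],[34,12],[42,0],[45,11],[47,0]]
[[7,10],[8,0],[9,12],[12,18],[15,11],[18,0],[23,15],[28,0],[32,7],[34,12],[42,0],[45,11],[47,0]]
[[7,10],[8,0],[9,12],[12,18],[15,11],[18,0],[23,15],[28,0],[32,7],[34,12],[42,0],[45,11],[47,0]]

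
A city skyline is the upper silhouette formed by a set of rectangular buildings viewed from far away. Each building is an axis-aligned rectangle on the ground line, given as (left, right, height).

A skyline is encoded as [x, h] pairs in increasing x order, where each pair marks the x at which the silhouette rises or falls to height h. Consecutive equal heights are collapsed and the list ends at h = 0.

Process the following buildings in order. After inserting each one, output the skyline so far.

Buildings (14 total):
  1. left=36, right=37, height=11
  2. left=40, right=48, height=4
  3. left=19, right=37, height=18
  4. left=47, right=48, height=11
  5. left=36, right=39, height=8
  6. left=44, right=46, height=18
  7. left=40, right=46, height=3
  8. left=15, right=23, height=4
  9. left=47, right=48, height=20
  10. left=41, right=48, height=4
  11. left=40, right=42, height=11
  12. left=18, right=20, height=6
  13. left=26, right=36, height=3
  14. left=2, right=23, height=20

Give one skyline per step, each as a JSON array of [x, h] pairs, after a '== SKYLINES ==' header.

== SKYLINES ==
[[36,11],[37,0]]
[[36,11],[37,0],[40,4],[48,0]]
[[19,18],[37,0],[40,4],[48,0]]
[[19,18],[37,0],[40,4],[47,11],[48,0]]
[[19,18],[37,8],[39,0],[40,4],[47,11],[48,0]]
[[19,18],[37,8],[39,0],[40,4],[44,18],[46,4],[47,11],[48,0]]
[[19,18],[37,8],[39,0],[40,4],[44,18],[46,4],[47,11],[48,0]]
[[15,4],[19,18],[37,8],[39,0],[40,4],[44,18],[46,4],[47,11],[48,0]]
[[15,4],[19,18],[37,8],[39,0],[40,4],[44,18],[46,4],[47,20],[48,0]]
[[15,4],[19,18],[37,8],[39,0],[40,4],[44,18],[46,4],[47,20],[48,0]]
[[15,4],[19,18],[37,8],[39,0],[40,11],[42,4],[44,18],[46,4],[47,20],[48,0]]
[[15,4],[18,6],[19,18],[37,8],[39,0],[40,11],[42,4],[44,18],[46,4],[47,20],[48,0]]
[[15,4],[18,6],[19,18],[37,8],[39,0],[40,11],[42,4],[44,18],[46,4],[47,20],[48,0]]
[[2,20],[23,18],[37,8],[39,0],[40,11],[42,4],[44,18],[46,4],[47,20],[48,0]]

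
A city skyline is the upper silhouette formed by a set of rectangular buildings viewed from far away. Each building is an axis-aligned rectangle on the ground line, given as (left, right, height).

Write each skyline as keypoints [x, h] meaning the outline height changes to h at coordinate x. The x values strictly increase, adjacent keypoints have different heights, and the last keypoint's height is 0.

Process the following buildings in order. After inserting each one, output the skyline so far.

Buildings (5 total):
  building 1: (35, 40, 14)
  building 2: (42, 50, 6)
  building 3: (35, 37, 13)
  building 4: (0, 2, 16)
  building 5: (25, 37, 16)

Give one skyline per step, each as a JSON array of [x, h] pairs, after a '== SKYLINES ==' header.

== SKYLINES ==
[[35,14],[40,0]]
[[35,14],[40,0],[42,6],[50,0]]
[[35,14],[40,0],[42,6],[50,0]]
[[0,16],[2,0],[35,14],[40,0],[42,6],[50,0]]
[[0,16],[2,0],[25,16],[37,14],[40,0],[42,6],[50,0]]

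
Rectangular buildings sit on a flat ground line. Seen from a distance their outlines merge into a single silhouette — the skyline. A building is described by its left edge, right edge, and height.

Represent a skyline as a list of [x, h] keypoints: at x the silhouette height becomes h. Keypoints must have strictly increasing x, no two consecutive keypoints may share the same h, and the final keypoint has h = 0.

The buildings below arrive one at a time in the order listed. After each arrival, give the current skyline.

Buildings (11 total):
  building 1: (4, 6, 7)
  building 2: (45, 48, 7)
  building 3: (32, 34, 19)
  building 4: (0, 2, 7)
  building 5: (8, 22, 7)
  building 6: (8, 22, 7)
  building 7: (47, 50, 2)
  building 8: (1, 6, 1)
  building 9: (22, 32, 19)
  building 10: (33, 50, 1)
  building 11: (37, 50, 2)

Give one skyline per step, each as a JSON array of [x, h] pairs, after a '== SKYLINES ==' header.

== SKYLINES ==
[[4,7],[6,0]]
[[4,7],[6,0],[45,7],[48,0]]
[[4,7],[6,0],[32,19],[34,0],[45,7],[48,0]]
[[0,7],[2,0],[4,7],[6,0],[32,19],[34,0],[45,7],[48,0]]
[[0,7],[2,0],[4,7],[6,0],[8,7],[22,0],[32,19],[34,0],[45,7],[48,0]]
[[0,7],[2,0],[4,7],[6,0],[8,7],[22,0],[32,19],[34,0],[45,7],[48,0]]
[[0,7],[2,0],[4,7],[6,0],[8,7],[22,0],[32,19],[34,0],[45,7],[48,2],[50,0]]
[[0,7],[2,1],[4,7],[6,0],[8,7],[22,0],[32,19],[34,0],[45,7],[48,2],[50,0]]
[[0,7],[2,1],[4,7],[6,0],[8,7],[22,19],[34,0],[45,7],[48,2],[50,0]]
[[0,7],[2,1],[4,7],[6,0],[8,7],[22,19],[34,1],[45,7],[48,2],[50,0]]
[[0,7],[2,1],[4,7],[6,0],[8,7],[22,19],[34,1],[37,2],[45,7],[48,2],[50,0]]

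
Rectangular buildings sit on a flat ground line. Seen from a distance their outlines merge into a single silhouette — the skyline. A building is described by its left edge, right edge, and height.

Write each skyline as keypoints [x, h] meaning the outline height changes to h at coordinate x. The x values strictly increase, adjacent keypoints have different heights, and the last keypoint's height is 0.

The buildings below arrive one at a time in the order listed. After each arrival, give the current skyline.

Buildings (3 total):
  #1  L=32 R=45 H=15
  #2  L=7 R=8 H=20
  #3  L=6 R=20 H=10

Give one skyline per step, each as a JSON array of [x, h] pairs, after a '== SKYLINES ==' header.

== SKYLINES ==
[[32,15],[45,0]]
[[7,20],[8,0],[32,15],[45,0]]
[[6,10],[7,20],[8,10],[20,0],[32,15],[45,0]]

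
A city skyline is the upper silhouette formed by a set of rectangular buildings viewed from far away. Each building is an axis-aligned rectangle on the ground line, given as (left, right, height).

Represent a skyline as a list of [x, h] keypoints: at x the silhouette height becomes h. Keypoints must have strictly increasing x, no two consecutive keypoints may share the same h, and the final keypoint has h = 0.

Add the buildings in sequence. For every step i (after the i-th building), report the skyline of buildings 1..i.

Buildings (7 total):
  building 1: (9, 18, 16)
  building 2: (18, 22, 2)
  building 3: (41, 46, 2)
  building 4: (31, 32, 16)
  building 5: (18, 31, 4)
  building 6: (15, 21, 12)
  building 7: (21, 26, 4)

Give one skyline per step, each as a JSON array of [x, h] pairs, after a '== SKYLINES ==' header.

== SKYLINES ==
[[9,16],[18,0]]
[[9,16],[18,2],[22,0]]
[[9,16],[18,2],[22,0],[41,2],[46,0]]
[[9,16],[18,2],[22,0],[31,16],[32,0],[41,2],[46,0]]
[[9,16],[18,4],[31,16],[32,0],[41,2],[46,0]]
[[9,16],[18,12],[21,4],[31,16],[32,0],[41,2],[46,0]]
[[9,16],[18,12],[21,4],[31,16],[32,0],[41,2],[46,0]]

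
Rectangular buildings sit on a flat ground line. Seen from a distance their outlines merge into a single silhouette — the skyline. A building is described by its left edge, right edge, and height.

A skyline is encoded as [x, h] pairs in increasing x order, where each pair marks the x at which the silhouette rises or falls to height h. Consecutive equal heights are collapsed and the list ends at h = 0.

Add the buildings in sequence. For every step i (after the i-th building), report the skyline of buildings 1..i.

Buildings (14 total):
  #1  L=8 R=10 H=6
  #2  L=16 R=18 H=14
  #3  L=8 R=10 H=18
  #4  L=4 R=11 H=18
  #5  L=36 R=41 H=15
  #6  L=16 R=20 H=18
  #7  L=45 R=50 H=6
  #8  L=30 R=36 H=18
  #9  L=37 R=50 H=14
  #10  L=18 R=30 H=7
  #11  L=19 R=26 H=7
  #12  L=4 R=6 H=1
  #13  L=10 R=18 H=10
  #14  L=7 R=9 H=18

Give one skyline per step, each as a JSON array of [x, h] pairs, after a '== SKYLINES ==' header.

== SKYLINES ==
[[8,6],[10,0]]
[[8,6],[10,0],[16,14],[18,0]]
[[8,18],[10,0],[16,14],[18,0]]
[[4,18],[11,0],[16,14],[18,0]]
[[4,18],[11,0],[16,14],[18,0],[36,15],[41,0]]
[[4,18],[11,0],[16,18],[20,0],[36,15],[41,0]]
[[4,18],[11,0],[16,18],[20,0],[36,15],[41,0],[45,6],[50,0]]
[[4,18],[11,0],[16,18],[20,0],[30,18],[36,15],[41,0],[45,6],[50,0]]
[[4,18],[11,0],[16,18],[20,0],[30,18],[36,15],[41,14],[50,0]]
[[4,18],[11,0],[16,18],[20,7],[30,18],[36,15],[41,14],[50,0]]
[[4,18],[11,0],[16,18],[20,7],[30,18],[36,15],[41,14],[50,0]]
[[4,18],[11,0],[16,18],[20,7],[30,18],[36,15],[41,14],[50,0]]
[[4,18],[11,10],[16,18],[20,7],[30,18],[36,15],[41,14],[50,0]]
[[4,18],[11,10],[16,18],[20,7],[30,18],[36,15],[41,14],[50,0]]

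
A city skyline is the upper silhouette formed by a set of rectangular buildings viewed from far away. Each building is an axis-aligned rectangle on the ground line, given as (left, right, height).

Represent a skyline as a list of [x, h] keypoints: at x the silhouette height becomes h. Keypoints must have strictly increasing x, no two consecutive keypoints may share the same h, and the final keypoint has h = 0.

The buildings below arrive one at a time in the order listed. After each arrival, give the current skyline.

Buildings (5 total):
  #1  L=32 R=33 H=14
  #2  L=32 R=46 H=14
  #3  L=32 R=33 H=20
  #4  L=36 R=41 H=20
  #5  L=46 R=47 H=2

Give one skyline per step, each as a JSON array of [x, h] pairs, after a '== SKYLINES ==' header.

== SKYLINES ==
[[32,14],[33,0]]
[[32,14],[46,0]]
[[32,20],[33,14],[46,0]]
[[32,20],[33,14],[36,20],[41,14],[46,0]]
[[32,20],[33,14],[36,20],[41,14],[46,2],[47,0]]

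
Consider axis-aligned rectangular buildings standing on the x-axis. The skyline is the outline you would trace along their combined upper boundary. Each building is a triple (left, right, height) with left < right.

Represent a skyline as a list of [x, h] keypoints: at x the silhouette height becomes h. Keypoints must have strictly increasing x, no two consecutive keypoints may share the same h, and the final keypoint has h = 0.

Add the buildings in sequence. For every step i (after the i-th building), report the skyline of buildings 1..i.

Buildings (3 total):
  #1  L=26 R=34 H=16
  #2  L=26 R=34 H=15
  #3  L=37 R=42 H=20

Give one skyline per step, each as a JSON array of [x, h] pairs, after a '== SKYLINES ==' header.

== SKYLINES ==
[[26,16],[34,0]]
[[26,16],[34,0]]
[[26,16],[34,0],[37,20],[42,0]]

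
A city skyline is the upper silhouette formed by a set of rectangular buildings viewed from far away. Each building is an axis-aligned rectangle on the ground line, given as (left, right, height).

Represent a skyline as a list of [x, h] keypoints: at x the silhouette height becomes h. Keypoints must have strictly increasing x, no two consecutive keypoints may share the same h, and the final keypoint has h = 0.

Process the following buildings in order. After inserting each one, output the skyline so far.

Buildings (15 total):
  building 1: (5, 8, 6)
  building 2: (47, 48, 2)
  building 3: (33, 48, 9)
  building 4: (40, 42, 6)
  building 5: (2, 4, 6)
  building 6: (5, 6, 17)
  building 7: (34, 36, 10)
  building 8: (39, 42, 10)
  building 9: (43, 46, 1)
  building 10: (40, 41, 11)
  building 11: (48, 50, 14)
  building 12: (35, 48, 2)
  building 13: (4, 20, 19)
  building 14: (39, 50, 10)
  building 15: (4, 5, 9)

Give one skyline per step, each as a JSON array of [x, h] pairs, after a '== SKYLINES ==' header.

== SKYLINES ==
[[5,6],[8,0]]
[[5,6],[8,0],[47,2],[48,0]]
[[5,6],[8,0],[33,9],[48,0]]
[[5,6],[8,0],[33,9],[48,0]]
[[2,6],[4,0],[5,6],[8,0],[33,9],[48,0]]
[[2,6],[4,0],[5,17],[6,6],[8,0],[33,9],[48,0]]
[[2,6],[4,0],[5,17],[6,6],[8,0],[33,9],[34,10],[36,9],[48,0]]
[[2,6],[4,0],[5,17],[6,6],[8,0],[33,9],[34,10],[36,9],[39,10],[42,9],[48,0]]
[[2,6],[4,0],[5,17],[6,6],[8,0],[33,9],[34,10],[36,9],[39,10],[42,9],[48,0]]
[[2,6],[4,0],[5,17],[6,6],[8,0],[33,9],[34,10],[36,9],[39,10],[40,11],[41,10],[42,9],[48,0]]
[[2,6],[4,0],[5,17],[6,6],[8,0],[33,9],[34,10],[36,9],[39,10],[40,11],[41,10],[42,9],[48,14],[50,0]]
[[2,6],[4,0],[5,17],[6,6],[8,0],[33,9],[34,10],[36,9],[39,10],[40,11],[41,10],[42,9],[48,14],[50,0]]
[[2,6],[4,19],[20,0],[33,9],[34,10],[36,9],[39,10],[40,11],[41,10],[42,9],[48,14],[50,0]]
[[2,6],[4,19],[20,0],[33,9],[34,10],[36,9],[39,10],[40,11],[41,10],[48,14],[50,0]]
[[2,6],[4,19],[20,0],[33,9],[34,10],[36,9],[39,10],[40,11],[41,10],[48,14],[50,0]]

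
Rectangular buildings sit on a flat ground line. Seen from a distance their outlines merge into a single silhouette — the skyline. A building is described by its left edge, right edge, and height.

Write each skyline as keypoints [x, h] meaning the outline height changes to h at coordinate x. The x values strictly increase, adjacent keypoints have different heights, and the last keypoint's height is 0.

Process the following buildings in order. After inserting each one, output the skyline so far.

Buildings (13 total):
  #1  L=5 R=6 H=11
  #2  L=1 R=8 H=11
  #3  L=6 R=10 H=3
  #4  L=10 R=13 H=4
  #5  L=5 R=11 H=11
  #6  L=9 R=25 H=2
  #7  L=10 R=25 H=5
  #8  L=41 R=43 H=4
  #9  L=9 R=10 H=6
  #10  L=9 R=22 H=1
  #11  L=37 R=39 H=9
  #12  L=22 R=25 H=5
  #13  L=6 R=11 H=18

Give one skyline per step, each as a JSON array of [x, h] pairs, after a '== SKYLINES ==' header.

== SKYLINES ==
[[5,11],[6,0]]
[[1,11],[8,0]]
[[1,11],[8,3],[10,0]]
[[1,11],[8,3],[10,4],[13,0]]
[[1,11],[11,4],[13,0]]
[[1,11],[11,4],[13,2],[25,0]]
[[1,11],[11,5],[25,0]]
[[1,11],[11,5],[25,0],[41,4],[43,0]]
[[1,11],[11,5],[25,0],[41,4],[43,0]]
[[1,11],[11,5],[25,0],[41,4],[43,0]]
[[1,11],[11,5],[25,0],[37,9],[39,0],[41,4],[43,0]]
[[1,11],[11,5],[25,0],[37,9],[39,0],[41,4],[43,0]]
[[1,11],[6,18],[11,5],[25,0],[37,9],[39,0],[41,4],[43,0]]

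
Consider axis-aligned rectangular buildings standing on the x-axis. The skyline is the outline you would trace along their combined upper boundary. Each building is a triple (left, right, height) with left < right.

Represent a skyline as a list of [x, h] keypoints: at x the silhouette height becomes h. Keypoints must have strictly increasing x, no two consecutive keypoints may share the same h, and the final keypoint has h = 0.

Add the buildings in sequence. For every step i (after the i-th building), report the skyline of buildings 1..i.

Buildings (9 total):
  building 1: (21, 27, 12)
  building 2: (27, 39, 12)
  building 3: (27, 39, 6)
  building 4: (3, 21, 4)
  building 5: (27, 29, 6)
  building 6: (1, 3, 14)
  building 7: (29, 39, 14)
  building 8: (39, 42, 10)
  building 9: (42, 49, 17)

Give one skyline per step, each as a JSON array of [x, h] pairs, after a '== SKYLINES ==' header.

== SKYLINES ==
[[21,12],[27,0]]
[[21,12],[39,0]]
[[21,12],[39,0]]
[[3,4],[21,12],[39,0]]
[[3,4],[21,12],[39,0]]
[[1,14],[3,4],[21,12],[39,0]]
[[1,14],[3,4],[21,12],[29,14],[39,0]]
[[1,14],[3,4],[21,12],[29,14],[39,10],[42,0]]
[[1,14],[3,4],[21,12],[29,14],[39,10],[42,17],[49,0]]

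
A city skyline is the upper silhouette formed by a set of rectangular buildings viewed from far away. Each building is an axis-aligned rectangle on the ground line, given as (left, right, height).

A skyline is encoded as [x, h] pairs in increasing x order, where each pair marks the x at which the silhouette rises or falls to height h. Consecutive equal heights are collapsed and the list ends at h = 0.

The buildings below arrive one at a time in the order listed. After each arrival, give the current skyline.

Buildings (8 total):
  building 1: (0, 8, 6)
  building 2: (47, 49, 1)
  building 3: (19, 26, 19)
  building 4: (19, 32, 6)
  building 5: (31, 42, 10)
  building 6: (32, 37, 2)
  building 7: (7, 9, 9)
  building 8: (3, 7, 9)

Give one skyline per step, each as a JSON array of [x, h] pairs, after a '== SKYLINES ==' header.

== SKYLINES ==
[[0,6],[8,0]]
[[0,6],[8,0],[47,1],[49,0]]
[[0,6],[8,0],[19,19],[26,0],[47,1],[49,0]]
[[0,6],[8,0],[19,19],[26,6],[32,0],[47,1],[49,0]]
[[0,6],[8,0],[19,19],[26,6],[31,10],[42,0],[47,1],[49,0]]
[[0,6],[8,0],[19,19],[26,6],[31,10],[42,0],[47,1],[49,0]]
[[0,6],[7,9],[9,0],[19,19],[26,6],[31,10],[42,0],[47,1],[49,0]]
[[0,6],[3,9],[9,0],[19,19],[26,6],[31,10],[42,0],[47,1],[49,0]]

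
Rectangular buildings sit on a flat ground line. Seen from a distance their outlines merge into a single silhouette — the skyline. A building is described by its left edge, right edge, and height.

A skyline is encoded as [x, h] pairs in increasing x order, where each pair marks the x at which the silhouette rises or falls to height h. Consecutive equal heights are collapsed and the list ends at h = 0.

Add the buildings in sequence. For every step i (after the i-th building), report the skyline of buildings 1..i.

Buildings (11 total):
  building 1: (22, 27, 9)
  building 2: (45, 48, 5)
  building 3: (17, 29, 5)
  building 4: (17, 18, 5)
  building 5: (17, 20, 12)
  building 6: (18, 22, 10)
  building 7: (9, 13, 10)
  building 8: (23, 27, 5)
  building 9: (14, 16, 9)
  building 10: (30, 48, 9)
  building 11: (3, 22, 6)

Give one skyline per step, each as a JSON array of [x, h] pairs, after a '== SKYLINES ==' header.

== SKYLINES ==
[[22,9],[27,0]]
[[22,9],[27,0],[45,5],[48,0]]
[[17,5],[22,9],[27,5],[29,0],[45,5],[48,0]]
[[17,5],[22,9],[27,5],[29,0],[45,5],[48,0]]
[[17,12],[20,5],[22,9],[27,5],[29,0],[45,5],[48,0]]
[[17,12],[20,10],[22,9],[27,5],[29,0],[45,5],[48,0]]
[[9,10],[13,0],[17,12],[20,10],[22,9],[27,5],[29,0],[45,5],[48,0]]
[[9,10],[13,0],[17,12],[20,10],[22,9],[27,5],[29,0],[45,5],[48,0]]
[[9,10],[13,0],[14,9],[16,0],[17,12],[20,10],[22,9],[27,5],[29,0],[45,5],[48,0]]
[[9,10],[13,0],[14,9],[16,0],[17,12],[20,10],[22,9],[27,5],[29,0],[30,9],[48,0]]
[[3,6],[9,10],[13,6],[14,9],[16,6],[17,12],[20,10],[22,9],[27,5],[29,0],[30,9],[48,0]]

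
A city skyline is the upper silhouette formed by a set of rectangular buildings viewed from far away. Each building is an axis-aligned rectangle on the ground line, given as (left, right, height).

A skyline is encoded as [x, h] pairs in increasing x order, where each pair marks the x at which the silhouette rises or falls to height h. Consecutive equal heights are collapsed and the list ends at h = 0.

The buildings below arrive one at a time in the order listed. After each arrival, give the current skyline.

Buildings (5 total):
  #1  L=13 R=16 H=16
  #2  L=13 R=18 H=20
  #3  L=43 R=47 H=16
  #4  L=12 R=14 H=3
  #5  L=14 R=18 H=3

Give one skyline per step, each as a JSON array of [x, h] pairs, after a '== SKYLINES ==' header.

== SKYLINES ==
[[13,16],[16,0]]
[[13,20],[18,0]]
[[13,20],[18,0],[43,16],[47,0]]
[[12,3],[13,20],[18,0],[43,16],[47,0]]
[[12,3],[13,20],[18,0],[43,16],[47,0]]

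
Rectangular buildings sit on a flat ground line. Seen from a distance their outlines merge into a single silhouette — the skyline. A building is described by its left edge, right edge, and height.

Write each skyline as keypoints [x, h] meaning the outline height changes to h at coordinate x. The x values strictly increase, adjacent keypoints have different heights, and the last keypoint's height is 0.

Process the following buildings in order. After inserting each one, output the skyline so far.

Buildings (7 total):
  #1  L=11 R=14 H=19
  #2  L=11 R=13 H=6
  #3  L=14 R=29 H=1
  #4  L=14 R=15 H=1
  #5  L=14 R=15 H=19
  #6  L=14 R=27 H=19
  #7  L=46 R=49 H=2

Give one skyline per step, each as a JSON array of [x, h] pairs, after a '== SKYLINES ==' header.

== SKYLINES ==
[[11,19],[14,0]]
[[11,19],[14,0]]
[[11,19],[14,1],[29,0]]
[[11,19],[14,1],[29,0]]
[[11,19],[15,1],[29,0]]
[[11,19],[27,1],[29,0]]
[[11,19],[27,1],[29,0],[46,2],[49,0]]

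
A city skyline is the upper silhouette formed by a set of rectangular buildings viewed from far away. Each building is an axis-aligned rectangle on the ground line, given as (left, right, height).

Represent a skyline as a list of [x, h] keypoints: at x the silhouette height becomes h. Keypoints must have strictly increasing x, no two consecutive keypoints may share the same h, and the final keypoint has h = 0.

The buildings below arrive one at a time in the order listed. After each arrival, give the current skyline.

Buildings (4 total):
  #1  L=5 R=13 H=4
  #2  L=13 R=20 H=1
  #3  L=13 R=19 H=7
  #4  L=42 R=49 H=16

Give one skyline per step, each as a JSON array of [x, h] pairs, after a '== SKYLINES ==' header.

== SKYLINES ==
[[5,4],[13,0]]
[[5,4],[13,1],[20,0]]
[[5,4],[13,7],[19,1],[20,0]]
[[5,4],[13,7],[19,1],[20,0],[42,16],[49,0]]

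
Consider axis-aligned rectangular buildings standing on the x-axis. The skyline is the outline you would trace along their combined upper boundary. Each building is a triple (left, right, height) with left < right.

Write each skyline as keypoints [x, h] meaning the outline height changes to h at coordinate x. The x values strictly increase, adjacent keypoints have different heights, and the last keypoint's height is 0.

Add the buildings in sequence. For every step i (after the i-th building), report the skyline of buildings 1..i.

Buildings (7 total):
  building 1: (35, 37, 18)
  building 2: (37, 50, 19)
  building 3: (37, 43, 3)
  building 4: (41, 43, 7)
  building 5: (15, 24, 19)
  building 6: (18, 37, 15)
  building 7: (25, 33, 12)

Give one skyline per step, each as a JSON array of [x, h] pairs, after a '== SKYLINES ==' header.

== SKYLINES ==
[[35,18],[37,0]]
[[35,18],[37,19],[50,0]]
[[35,18],[37,19],[50,0]]
[[35,18],[37,19],[50,0]]
[[15,19],[24,0],[35,18],[37,19],[50,0]]
[[15,19],[24,15],[35,18],[37,19],[50,0]]
[[15,19],[24,15],[35,18],[37,19],[50,0]]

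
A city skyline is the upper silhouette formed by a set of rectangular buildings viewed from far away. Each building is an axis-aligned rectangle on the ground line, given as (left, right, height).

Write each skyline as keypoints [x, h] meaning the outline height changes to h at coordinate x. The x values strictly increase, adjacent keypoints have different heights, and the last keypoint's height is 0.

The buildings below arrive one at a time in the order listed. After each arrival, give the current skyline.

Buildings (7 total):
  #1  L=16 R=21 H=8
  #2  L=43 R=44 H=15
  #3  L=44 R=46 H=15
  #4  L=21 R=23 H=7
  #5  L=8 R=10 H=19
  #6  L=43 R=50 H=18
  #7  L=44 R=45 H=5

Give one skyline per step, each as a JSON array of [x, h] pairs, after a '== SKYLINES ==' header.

== SKYLINES ==
[[16,8],[21,0]]
[[16,8],[21,0],[43,15],[44,0]]
[[16,8],[21,0],[43,15],[46,0]]
[[16,8],[21,7],[23,0],[43,15],[46,0]]
[[8,19],[10,0],[16,8],[21,7],[23,0],[43,15],[46,0]]
[[8,19],[10,0],[16,8],[21,7],[23,0],[43,18],[50,0]]
[[8,19],[10,0],[16,8],[21,7],[23,0],[43,18],[50,0]]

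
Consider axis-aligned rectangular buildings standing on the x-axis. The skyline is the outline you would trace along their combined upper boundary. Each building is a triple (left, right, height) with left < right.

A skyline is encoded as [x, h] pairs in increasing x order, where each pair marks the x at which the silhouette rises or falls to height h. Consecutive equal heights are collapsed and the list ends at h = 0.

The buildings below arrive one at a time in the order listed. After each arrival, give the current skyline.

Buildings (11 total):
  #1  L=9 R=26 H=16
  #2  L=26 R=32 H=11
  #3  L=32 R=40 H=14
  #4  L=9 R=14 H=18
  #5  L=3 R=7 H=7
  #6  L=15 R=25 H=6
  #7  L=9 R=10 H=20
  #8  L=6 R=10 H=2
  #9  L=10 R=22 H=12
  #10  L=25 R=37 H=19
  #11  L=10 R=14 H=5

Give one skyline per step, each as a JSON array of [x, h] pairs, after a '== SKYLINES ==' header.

== SKYLINES ==
[[9,16],[26,0]]
[[9,16],[26,11],[32,0]]
[[9,16],[26,11],[32,14],[40,0]]
[[9,18],[14,16],[26,11],[32,14],[40,0]]
[[3,7],[7,0],[9,18],[14,16],[26,11],[32,14],[40,0]]
[[3,7],[7,0],[9,18],[14,16],[26,11],[32,14],[40,0]]
[[3,7],[7,0],[9,20],[10,18],[14,16],[26,11],[32,14],[40,0]]
[[3,7],[7,2],[9,20],[10,18],[14,16],[26,11],[32,14],[40,0]]
[[3,7],[7,2],[9,20],[10,18],[14,16],[26,11],[32,14],[40,0]]
[[3,7],[7,2],[9,20],[10,18],[14,16],[25,19],[37,14],[40,0]]
[[3,7],[7,2],[9,20],[10,18],[14,16],[25,19],[37,14],[40,0]]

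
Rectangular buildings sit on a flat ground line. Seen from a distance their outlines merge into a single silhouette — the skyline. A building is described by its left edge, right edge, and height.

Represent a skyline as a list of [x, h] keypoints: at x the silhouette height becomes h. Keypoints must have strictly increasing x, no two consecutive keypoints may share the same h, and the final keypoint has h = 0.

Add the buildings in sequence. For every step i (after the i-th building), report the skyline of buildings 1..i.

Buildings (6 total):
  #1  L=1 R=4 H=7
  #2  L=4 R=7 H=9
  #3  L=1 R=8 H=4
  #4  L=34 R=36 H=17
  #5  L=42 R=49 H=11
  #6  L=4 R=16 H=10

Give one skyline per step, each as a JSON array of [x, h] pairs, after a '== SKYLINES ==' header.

== SKYLINES ==
[[1,7],[4,0]]
[[1,7],[4,9],[7,0]]
[[1,7],[4,9],[7,4],[8,0]]
[[1,7],[4,9],[7,4],[8,0],[34,17],[36,0]]
[[1,7],[4,9],[7,4],[8,0],[34,17],[36,0],[42,11],[49,0]]
[[1,7],[4,10],[16,0],[34,17],[36,0],[42,11],[49,0]]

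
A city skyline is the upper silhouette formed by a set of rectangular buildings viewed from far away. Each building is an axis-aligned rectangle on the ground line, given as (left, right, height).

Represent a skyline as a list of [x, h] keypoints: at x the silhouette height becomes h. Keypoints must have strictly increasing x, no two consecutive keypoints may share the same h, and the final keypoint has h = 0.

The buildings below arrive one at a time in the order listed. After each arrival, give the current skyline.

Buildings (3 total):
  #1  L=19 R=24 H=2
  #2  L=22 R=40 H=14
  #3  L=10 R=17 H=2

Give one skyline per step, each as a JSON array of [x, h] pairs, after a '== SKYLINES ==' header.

== SKYLINES ==
[[19,2],[24,0]]
[[19,2],[22,14],[40,0]]
[[10,2],[17,0],[19,2],[22,14],[40,0]]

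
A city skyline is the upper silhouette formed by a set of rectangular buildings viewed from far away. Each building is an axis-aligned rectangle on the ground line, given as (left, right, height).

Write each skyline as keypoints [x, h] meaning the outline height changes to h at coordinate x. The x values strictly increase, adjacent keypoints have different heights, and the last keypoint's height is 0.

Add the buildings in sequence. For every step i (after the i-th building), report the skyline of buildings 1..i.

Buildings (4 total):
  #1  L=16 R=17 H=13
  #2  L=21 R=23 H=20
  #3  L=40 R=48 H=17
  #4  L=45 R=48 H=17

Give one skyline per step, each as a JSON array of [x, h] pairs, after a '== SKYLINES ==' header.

== SKYLINES ==
[[16,13],[17,0]]
[[16,13],[17,0],[21,20],[23,0]]
[[16,13],[17,0],[21,20],[23,0],[40,17],[48,0]]
[[16,13],[17,0],[21,20],[23,0],[40,17],[48,0]]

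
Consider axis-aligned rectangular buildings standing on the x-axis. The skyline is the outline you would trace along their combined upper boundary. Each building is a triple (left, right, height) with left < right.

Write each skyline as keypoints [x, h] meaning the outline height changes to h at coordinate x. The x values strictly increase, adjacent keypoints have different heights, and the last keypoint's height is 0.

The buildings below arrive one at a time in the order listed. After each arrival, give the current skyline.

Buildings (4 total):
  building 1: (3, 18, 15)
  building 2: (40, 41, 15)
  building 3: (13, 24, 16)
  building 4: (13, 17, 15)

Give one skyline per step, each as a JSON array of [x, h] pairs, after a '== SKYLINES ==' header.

== SKYLINES ==
[[3,15],[18,0]]
[[3,15],[18,0],[40,15],[41,0]]
[[3,15],[13,16],[24,0],[40,15],[41,0]]
[[3,15],[13,16],[24,0],[40,15],[41,0]]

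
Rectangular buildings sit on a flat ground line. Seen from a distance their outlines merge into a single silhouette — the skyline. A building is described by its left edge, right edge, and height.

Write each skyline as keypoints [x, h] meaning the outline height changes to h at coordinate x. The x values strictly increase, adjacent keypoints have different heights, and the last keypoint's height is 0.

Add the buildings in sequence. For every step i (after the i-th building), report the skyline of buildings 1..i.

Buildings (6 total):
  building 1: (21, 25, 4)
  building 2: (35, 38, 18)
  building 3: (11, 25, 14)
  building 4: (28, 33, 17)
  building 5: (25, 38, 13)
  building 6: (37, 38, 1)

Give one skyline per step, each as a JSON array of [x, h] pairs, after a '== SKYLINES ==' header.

== SKYLINES ==
[[21,4],[25,0]]
[[21,4],[25,0],[35,18],[38,0]]
[[11,14],[25,0],[35,18],[38,0]]
[[11,14],[25,0],[28,17],[33,0],[35,18],[38,0]]
[[11,14],[25,13],[28,17],[33,13],[35,18],[38,0]]
[[11,14],[25,13],[28,17],[33,13],[35,18],[38,0]]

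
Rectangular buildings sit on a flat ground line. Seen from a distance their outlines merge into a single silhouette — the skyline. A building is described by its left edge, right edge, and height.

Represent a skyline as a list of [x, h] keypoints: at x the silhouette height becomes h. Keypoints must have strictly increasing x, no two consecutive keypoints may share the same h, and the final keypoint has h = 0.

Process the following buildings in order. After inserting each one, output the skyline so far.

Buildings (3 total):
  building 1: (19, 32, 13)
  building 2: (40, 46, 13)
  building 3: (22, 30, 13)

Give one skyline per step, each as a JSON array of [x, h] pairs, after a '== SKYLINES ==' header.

== SKYLINES ==
[[19,13],[32,0]]
[[19,13],[32,0],[40,13],[46,0]]
[[19,13],[32,0],[40,13],[46,0]]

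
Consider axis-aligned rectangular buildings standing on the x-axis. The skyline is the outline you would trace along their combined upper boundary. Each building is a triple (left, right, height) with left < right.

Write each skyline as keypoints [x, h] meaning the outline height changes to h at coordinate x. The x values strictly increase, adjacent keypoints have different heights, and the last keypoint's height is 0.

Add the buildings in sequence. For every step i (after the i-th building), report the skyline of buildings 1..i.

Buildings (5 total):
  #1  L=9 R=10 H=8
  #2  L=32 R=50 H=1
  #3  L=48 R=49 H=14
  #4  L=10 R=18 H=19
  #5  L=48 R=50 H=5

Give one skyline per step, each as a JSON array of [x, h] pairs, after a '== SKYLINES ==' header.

== SKYLINES ==
[[9,8],[10,0]]
[[9,8],[10,0],[32,1],[50,0]]
[[9,8],[10,0],[32,1],[48,14],[49,1],[50,0]]
[[9,8],[10,19],[18,0],[32,1],[48,14],[49,1],[50,0]]
[[9,8],[10,19],[18,0],[32,1],[48,14],[49,5],[50,0]]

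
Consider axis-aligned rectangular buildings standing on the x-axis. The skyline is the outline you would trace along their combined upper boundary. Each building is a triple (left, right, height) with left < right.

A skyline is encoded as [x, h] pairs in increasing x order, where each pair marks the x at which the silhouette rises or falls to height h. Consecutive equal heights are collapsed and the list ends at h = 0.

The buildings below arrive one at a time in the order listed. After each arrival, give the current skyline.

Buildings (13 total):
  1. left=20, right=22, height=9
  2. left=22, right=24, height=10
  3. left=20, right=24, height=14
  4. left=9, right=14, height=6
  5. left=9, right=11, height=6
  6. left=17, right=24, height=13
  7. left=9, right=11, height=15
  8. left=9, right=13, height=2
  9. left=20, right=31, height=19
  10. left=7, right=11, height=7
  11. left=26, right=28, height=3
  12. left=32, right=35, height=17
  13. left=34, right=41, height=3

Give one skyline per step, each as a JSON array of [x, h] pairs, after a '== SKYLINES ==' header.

== SKYLINES ==
[[20,9],[22,0]]
[[20,9],[22,10],[24,0]]
[[20,14],[24,0]]
[[9,6],[14,0],[20,14],[24,0]]
[[9,6],[14,0],[20,14],[24,0]]
[[9,6],[14,0],[17,13],[20,14],[24,0]]
[[9,15],[11,6],[14,0],[17,13],[20,14],[24,0]]
[[9,15],[11,6],[14,0],[17,13],[20,14],[24,0]]
[[9,15],[11,6],[14,0],[17,13],[20,19],[31,0]]
[[7,7],[9,15],[11,6],[14,0],[17,13],[20,19],[31,0]]
[[7,7],[9,15],[11,6],[14,0],[17,13],[20,19],[31,0]]
[[7,7],[9,15],[11,6],[14,0],[17,13],[20,19],[31,0],[32,17],[35,0]]
[[7,7],[9,15],[11,6],[14,0],[17,13],[20,19],[31,0],[32,17],[35,3],[41,0]]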